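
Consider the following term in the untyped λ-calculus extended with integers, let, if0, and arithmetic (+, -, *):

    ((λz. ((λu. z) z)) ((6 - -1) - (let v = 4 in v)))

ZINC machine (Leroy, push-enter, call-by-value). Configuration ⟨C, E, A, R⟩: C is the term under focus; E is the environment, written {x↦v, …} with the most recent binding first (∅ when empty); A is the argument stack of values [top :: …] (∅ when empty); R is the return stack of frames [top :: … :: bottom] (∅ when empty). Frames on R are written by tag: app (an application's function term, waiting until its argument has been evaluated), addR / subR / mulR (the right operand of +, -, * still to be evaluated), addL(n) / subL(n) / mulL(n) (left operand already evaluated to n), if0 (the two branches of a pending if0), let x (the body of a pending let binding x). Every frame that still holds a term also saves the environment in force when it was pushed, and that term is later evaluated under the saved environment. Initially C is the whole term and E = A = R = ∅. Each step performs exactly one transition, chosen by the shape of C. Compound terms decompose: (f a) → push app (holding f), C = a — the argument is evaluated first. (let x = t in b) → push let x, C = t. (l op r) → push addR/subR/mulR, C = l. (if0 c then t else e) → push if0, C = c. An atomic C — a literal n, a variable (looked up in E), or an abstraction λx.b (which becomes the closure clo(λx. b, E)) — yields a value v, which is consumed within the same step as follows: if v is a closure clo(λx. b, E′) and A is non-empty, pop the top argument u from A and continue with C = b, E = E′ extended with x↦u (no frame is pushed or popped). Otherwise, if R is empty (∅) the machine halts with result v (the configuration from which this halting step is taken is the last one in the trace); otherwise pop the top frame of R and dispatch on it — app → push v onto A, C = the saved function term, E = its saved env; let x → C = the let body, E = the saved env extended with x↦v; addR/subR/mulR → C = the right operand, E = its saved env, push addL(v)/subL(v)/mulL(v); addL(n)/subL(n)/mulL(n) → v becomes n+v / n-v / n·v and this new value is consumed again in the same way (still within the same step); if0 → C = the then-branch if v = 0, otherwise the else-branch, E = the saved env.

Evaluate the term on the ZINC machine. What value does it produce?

0. <C=((λz. ((λu. z) z)) ((6 - -1) - (let v = 4 in v))), E=∅, A=∅, R=∅>
1. <C=((6 - -1) - (let v = 4 in v)), E=∅, A=∅, R=[app]>
2. <C=(6 - -1), E=∅, A=∅, R=[subR :: app]>
3. <C=6, E=∅, A=∅, R=[subR :: subR :: app]>
4. <C=-1, E=∅, A=∅, R=[subL(6) :: subR :: app]>
5. <C=(let v = 4 in v), E=∅, A=∅, R=[subL(7) :: app]>
6. <C=4, E=∅, A=∅, R=[let v :: subL(7) :: app]>
7. <C=v, E={v↦4}, A=∅, R=[subL(7) :: app]>
8. <C=(λz. ((λu. z) z)), E=∅, A=[3], R=∅>
9. <C=((λu. z) z), E={z↦3}, A=∅, R=∅>
10. <C=z, E={z↦3}, A=∅, R=[app]>
11. <C=(λu. z), E={z↦3}, A=[3], R=∅>
12. <C=z, E={u↦3, z↦3}, A=∅, R=∅>
→ final value 3

Answer: 3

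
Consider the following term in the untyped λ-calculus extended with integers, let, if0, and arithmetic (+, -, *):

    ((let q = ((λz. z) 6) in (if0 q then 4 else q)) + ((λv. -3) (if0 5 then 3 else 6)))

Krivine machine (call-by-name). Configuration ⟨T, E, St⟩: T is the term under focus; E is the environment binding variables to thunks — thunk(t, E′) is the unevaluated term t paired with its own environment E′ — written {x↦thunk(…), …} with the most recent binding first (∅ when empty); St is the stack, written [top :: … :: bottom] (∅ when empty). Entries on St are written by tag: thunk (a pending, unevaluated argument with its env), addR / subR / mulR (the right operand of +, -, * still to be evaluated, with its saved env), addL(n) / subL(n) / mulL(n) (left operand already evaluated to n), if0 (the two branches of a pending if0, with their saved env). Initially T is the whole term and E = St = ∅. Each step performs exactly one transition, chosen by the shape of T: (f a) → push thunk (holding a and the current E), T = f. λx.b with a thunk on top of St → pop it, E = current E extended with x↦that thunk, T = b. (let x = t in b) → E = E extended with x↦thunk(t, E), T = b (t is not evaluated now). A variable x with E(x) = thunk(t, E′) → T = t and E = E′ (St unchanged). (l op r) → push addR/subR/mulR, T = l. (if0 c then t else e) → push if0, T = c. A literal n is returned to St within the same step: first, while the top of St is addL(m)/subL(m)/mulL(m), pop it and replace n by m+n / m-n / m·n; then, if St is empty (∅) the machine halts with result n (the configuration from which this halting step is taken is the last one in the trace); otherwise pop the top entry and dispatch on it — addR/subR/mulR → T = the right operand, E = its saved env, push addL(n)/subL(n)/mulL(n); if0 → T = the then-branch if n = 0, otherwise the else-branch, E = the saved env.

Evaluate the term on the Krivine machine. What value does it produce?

[0] ⟨T=((let q = ((λz. z) 6) in (if0 q then 4 else q)) + ((λv. -3) (if0 5 then 3 else 6))); E=∅; St=∅⟩
[1] ⟨T=(let q = ((λz. z) 6) in (if0 q then 4 else q)); E=∅; St=[addR]⟩
[2] ⟨T=(if0 q then 4 else q); E={q↦thunk(((λz. z) 6), ∅)}; St=[addR]⟩
[3] ⟨T=q; E={q↦thunk(((λz. z) 6), ∅)}; St=[if0 :: addR]⟩
[4] ⟨T=((λz. z) 6); E=∅; St=[if0 :: addR]⟩
[5] ⟨T=(λz. z); E=∅; St=[thunk :: if0 :: addR]⟩
[6] ⟨T=z; E={z↦thunk(6, ∅)}; St=[if0 :: addR]⟩
[7] ⟨T=6; E=∅; St=[if0 :: addR]⟩
[8] ⟨T=q; E={q↦thunk(((λz. z) 6), ∅)}; St=[addR]⟩
[9] ⟨T=((λz. z) 6); E=∅; St=[addR]⟩
[10] ⟨T=(λz. z); E=∅; St=[thunk :: addR]⟩
[11] ⟨T=z; E={z↦thunk(6, ∅)}; St=[addR]⟩
[12] ⟨T=6; E=∅; St=[addR]⟩
[13] ⟨T=((λv. -3) (if0 5 then 3 else 6)); E=∅; St=[addL(6)]⟩
[14] ⟨T=(λv. -3); E=∅; St=[thunk :: addL(6)]⟩
[15] ⟨T=-3; E={v↦thunk((if0 5 then 3 else 6), ∅)}; St=[addL(6)]⟩
→ final value 3

Answer: 3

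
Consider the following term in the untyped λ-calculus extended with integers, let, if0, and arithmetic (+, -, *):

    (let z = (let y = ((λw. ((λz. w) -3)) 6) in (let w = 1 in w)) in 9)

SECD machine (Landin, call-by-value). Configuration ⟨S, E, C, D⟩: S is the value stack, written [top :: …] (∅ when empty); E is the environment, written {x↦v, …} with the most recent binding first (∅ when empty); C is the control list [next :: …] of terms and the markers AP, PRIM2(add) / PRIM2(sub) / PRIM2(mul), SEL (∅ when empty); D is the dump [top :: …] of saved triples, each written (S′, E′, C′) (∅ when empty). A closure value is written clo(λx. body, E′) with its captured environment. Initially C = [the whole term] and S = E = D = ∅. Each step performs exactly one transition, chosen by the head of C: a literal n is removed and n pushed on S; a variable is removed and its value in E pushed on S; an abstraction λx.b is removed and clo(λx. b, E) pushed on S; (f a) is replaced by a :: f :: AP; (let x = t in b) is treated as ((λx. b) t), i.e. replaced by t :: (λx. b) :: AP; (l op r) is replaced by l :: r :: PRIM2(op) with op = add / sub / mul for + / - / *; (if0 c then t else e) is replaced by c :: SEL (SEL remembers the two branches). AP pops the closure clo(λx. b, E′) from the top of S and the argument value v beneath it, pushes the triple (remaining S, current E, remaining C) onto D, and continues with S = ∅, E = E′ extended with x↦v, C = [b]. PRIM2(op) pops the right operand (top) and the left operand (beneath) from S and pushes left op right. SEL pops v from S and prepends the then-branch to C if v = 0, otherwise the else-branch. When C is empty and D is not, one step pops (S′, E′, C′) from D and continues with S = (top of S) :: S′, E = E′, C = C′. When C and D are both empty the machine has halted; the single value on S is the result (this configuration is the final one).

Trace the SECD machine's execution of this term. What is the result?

Answer: 9

Execution trace:
0. <S=∅, E=∅, C=[(let z = (let y = ((λw. ((λz. w) -3)) 6) in (let w = 1 in w)) in 9)], D=∅>
1. <S=∅, E=∅, C=[(let y = ((λw. ((λz. w) -3)) 6) in (let w = 1 in w)) :: (λz. 9) :: AP], D=∅>
2. <S=∅, E=∅, C=[((λw. ((λz. w) -3)) 6) :: (λy. (let w = 1 in w)) :: AP :: (λz. 9) :: AP], D=∅>
3. <S=∅, E=∅, C=[6 :: (λw. ((λz. w) -3)) :: AP :: (λy. (let w = 1 in w)) :: AP :: (λz. 9) :: AP], D=∅>
4. <S=[6], E=∅, C=[(λw. ((λz. w) -3)) :: AP :: (λy. (let w = 1 in w)) :: AP :: (λz. 9) :: AP], D=∅>
5. <S=[clo(λw. ((λz. w) -3), ∅) :: 6], E=∅, C=[AP :: (λy. (let w = 1 in w)) :: AP :: (λz. 9) :: AP], D=∅>
6. <S=∅, E={w↦6}, C=[((λz. w) -3)], D=[(∅, ∅, [(λy. (let w = 1 in w)) :: AP :: (λz. 9) :: AP])]>
7. <S=∅, E={w↦6}, C=[-3 :: (λz. w) :: AP], D=[(∅, ∅, [(λy. (let w = 1 in w)) :: AP :: (λz. 9) :: AP])]>
8. <S=[-3], E={w↦6}, C=[(λz. w) :: AP], D=[(∅, ∅, [(λy. (let w = 1 in w)) :: AP :: (λz. 9) :: AP])]>
9. <S=[clo(λz. w, {w↦6}) :: -3], E={w↦6}, C=[AP], D=[(∅, ∅, [(λy. (let w = 1 in w)) :: AP :: (λz. 9) :: AP])]>
10. <S=∅, E={z↦-3, w↦6}, C=[w], D=[(∅, {w↦6}, ∅) :: (∅, ∅, [(λy. (let w = 1 in w)) :: AP :: (λz. 9) :: AP])]>
11. <S=[6], E={z↦-3, w↦6}, C=∅, D=[(∅, {w↦6}, ∅) :: (∅, ∅, [(λy. (let w = 1 in w)) :: AP :: (λz. 9) :: AP])]>
12. <S=[6], E={w↦6}, C=∅, D=[(∅, ∅, [(λy. (let w = 1 in w)) :: AP :: (λz. 9) :: AP])]>
13. <S=[6], E=∅, C=[(λy. (let w = 1 in w)) :: AP :: (λz. 9) :: AP], D=∅>
14. <S=[clo(λy. (let w = 1 in w), ∅) :: 6], E=∅, C=[AP :: (λz. 9) :: AP], D=∅>
15. <S=∅, E={y↦6}, C=[(let w = 1 in w)], D=[(∅, ∅, [(λz. 9) :: AP])]>
16. <S=∅, E={y↦6}, C=[1 :: (λw. w) :: AP], D=[(∅, ∅, [(λz. 9) :: AP])]>
17. <S=[1], E={y↦6}, C=[(λw. w) :: AP], D=[(∅, ∅, [(λz. 9) :: AP])]>
18. <S=[clo(λw. w, {y↦6}) :: 1], E={y↦6}, C=[AP], D=[(∅, ∅, [(λz. 9) :: AP])]>
19. <S=∅, E={w↦1, y↦6}, C=[w], D=[(∅, {y↦6}, ∅) :: (∅, ∅, [(λz. 9) :: AP])]>
20. <S=[1], E={w↦1, y↦6}, C=∅, D=[(∅, {y↦6}, ∅) :: (∅, ∅, [(λz. 9) :: AP])]>
21. <S=[1], E={y↦6}, C=∅, D=[(∅, ∅, [(λz. 9) :: AP])]>
22. <S=[1], E=∅, C=[(λz. 9) :: AP], D=∅>
23. <S=[clo(λz. 9, ∅) :: 1], E=∅, C=[AP], D=∅>
24. <S=∅, E={z↦1}, C=[9], D=[(∅, ∅, ∅)]>
25. <S=[9], E={z↦1}, C=∅, D=[(∅, ∅, ∅)]>
26. <S=[9], E=∅, C=∅, D=∅>
→ final value 9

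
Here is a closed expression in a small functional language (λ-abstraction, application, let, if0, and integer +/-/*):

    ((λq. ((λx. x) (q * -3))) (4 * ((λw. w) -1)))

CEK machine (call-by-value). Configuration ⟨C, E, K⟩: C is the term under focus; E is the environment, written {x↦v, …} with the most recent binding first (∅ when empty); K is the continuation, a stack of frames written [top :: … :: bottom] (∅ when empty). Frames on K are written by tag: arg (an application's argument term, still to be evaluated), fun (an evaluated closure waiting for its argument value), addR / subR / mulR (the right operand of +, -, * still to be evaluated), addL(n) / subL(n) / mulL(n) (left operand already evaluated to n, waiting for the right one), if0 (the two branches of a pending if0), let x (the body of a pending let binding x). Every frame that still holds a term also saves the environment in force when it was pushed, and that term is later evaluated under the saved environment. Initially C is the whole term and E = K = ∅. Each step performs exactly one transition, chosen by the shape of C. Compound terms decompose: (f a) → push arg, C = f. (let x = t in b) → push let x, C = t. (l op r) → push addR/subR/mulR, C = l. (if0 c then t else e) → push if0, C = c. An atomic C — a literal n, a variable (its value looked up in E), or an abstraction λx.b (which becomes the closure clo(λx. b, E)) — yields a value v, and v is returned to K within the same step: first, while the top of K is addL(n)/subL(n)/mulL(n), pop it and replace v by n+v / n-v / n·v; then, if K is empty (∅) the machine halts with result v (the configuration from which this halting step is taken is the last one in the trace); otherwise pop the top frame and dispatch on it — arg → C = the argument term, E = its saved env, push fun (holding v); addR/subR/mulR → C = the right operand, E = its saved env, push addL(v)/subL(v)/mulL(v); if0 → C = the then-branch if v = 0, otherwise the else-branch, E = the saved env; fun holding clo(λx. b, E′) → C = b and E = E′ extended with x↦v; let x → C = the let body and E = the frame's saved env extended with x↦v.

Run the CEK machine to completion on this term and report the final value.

Answer: 12

Execution trace:
step 0: ⟨C=((λq. ((λx. x) (q * -3))) (4 * ((λw. w) -1))); E=∅; K=∅⟩
step 1: ⟨C=(λq. ((λx. x) (q * -3))); E=∅; K=[arg]⟩
step 2: ⟨C=(4 * ((λw. w) -1)); E=∅; K=[fun]⟩
step 3: ⟨C=4; E=∅; K=[mulR :: fun]⟩
step 4: ⟨C=((λw. w) -1); E=∅; K=[mulL(4) :: fun]⟩
step 5: ⟨C=(λw. w); E=∅; K=[arg :: mulL(4) :: fun]⟩
step 6: ⟨C=-1; E=∅; K=[fun :: mulL(4) :: fun]⟩
step 7: ⟨C=w; E={w↦-1}; K=[mulL(4) :: fun]⟩
step 8: ⟨C=((λx. x) (q * -3)); E={q↦-4}; K=∅⟩
step 9: ⟨C=(λx. x); E={q↦-4}; K=[arg]⟩
step 10: ⟨C=(q * -3); E={q↦-4}; K=[fun]⟩
step 11: ⟨C=q; E={q↦-4}; K=[mulR :: fun]⟩
step 12: ⟨C=-3; E={q↦-4}; K=[mulL(-4) :: fun]⟩
step 13: ⟨C=x; E={x↦12, q↦-4}; K=∅⟩
→ final value 12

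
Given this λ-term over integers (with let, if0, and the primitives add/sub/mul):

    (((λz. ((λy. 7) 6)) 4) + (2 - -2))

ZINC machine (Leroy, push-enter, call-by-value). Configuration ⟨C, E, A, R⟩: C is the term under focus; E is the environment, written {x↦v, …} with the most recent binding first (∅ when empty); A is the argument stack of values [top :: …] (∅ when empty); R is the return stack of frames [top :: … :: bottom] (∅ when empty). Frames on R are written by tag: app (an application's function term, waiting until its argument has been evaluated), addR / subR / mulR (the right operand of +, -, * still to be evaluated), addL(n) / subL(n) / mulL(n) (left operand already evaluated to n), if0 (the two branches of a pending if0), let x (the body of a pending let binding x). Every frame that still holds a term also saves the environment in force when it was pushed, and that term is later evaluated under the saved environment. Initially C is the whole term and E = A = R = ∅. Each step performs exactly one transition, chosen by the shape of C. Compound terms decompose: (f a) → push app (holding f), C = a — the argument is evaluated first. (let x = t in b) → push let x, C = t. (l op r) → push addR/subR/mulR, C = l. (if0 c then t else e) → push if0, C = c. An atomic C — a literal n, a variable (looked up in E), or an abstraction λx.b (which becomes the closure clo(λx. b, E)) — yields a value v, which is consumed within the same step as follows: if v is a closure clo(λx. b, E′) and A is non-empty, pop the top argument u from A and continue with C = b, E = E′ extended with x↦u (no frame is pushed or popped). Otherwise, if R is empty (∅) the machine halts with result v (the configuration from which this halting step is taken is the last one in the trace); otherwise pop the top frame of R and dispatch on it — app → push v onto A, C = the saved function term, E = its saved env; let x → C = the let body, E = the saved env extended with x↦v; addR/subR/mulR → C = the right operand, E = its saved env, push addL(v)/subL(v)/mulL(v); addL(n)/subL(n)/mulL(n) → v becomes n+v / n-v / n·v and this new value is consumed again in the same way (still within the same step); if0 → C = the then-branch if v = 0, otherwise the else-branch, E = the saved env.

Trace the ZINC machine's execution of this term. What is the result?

Answer: 11

Execution trace:
0. [C=(((λz. ((λy. 7) 6)) 4) + (2 - -2)) | E=∅ | A=∅ | R=∅]
1. [C=((λz. ((λy. 7) 6)) 4) | E=∅ | A=∅ | R=[addR]]
2. [C=4 | E=∅ | A=∅ | R=[app :: addR]]
3. [C=(λz. ((λy. 7) 6)) | E=∅ | A=[4] | R=[addR]]
4. [C=((λy. 7) 6) | E={z↦4} | A=∅ | R=[addR]]
5. [C=6 | E={z↦4} | A=∅ | R=[app :: addR]]
6. [C=(λy. 7) | E={z↦4} | A=[6] | R=[addR]]
7. [C=7 | E={y↦6, z↦4} | A=∅ | R=[addR]]
8. [C=(2 - -2) | E=∅ | A=∅ | R=[addL(7)]]
9. [C=2 | E=∅ | A=∅ | R=[subR :: addL(7)]]
10. [C=-2 | E=∅ | A=∅ | R=[subL(2) :: addL(7)]]
→ final value 11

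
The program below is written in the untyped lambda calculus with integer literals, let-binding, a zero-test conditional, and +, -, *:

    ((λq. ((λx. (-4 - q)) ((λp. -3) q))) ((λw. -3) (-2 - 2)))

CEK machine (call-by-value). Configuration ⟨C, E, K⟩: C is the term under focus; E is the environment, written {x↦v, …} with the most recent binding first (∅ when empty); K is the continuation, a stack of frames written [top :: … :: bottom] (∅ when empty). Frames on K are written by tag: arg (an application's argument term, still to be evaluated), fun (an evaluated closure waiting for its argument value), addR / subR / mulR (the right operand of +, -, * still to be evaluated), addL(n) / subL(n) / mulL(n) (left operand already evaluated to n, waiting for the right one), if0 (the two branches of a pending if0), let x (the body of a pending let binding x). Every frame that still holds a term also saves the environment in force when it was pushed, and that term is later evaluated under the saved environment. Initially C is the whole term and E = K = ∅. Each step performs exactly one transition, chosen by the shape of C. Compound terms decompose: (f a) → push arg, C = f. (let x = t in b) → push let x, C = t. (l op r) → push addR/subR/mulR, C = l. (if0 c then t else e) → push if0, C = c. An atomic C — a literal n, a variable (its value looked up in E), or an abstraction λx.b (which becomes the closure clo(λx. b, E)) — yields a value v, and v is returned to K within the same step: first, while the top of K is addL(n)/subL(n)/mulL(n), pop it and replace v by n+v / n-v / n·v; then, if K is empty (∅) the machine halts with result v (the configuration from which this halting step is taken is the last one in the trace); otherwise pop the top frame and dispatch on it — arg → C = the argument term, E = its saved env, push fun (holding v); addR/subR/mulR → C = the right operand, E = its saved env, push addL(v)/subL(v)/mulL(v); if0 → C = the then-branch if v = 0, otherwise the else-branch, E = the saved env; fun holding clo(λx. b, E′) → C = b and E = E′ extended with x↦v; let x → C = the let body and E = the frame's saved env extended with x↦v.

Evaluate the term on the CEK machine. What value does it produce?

Answer: -1

Derivation:
t=0: [C=((λq. ((λx. (-4 - q)) ((λp. -3) q))) ((λw. -3) (-2 - 2))) | E=∅ | K=∅]
t=1: [C=(λq. ((λx. (-4 - q)) ((λp. -3) q))) | E=∅ | K=[arg]]
t=2: [C=((λw. -3) (-2 - 2)) | E=∅ | K=[fun]]
t=3: [C=(λw. -3) | E=∅ | K=[arg :: fun]]
t=4: [C=(-2 - 2) | E=∅ | K=[fun :: fun]]
t=5: [C=-2 | E=∅ | K=[subR :: fun :: fun]]
t=6: [C=2 | E=∅ | K=[subL(-2) :: fun :: fun]]
t=7: [C=-3 | E={w↦-4} | K=[fun]]
t=8: [C=((λx. (-4 - q)) ((λp. -3) q)) | E={q↦-3} | K=∅]
t=9: [C=(λx. (-4 - q)) | E={q↦-3} | K=[arg]]
t=10: [C=((λp. -3) q) | E={q↦-3} | K=[fun]]
t=11: [C=(λp. -3) | E={q↦-3} | K=[arg :: fun]]
t=12: [C=q | E={q↦-3} | K=[fun :: fun]]
t=13: [C=-3 | E={p↦-3, q↦-3} | K=[fun]]
t=14: [C=(-4 - q) | E={x↦-3, q↦-3} | K=∅]
t=15: [C=-4 | E={x↦-3, q↦-3} | K=[subR]]
t=16: [C=q | E={x↦-3, q↦-3} | K=[subL(-4)]]
→ final value -1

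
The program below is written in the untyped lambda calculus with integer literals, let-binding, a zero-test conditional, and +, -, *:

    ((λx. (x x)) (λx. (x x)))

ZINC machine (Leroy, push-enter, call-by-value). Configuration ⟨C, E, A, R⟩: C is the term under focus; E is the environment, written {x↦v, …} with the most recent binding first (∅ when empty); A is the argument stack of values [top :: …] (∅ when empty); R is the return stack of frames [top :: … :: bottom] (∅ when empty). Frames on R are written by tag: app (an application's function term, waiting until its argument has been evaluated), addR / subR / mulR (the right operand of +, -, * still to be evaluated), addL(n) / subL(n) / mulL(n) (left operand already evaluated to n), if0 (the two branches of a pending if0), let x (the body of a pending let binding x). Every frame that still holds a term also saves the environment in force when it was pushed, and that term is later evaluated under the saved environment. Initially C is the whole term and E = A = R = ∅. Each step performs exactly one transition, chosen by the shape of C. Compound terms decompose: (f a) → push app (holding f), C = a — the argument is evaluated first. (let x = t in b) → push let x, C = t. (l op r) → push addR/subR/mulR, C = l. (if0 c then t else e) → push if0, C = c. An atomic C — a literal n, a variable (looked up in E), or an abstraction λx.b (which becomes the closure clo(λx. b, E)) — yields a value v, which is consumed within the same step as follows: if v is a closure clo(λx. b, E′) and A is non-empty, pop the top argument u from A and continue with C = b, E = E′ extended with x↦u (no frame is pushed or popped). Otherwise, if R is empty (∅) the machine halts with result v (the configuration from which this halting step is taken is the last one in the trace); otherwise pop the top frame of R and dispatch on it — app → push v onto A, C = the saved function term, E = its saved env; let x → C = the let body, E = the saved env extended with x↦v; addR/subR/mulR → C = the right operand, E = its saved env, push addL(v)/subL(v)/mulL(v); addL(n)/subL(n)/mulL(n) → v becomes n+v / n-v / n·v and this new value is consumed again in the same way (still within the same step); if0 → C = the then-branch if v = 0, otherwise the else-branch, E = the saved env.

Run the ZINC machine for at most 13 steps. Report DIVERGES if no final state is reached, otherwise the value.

Answer: DIVERGES (no final state within 13 steps)

Derivation:
t=0: <C=((λx. (x x)) (λx. (x x))), E=∅, A=∅, R=∅>
t=1: <C=(λx. (x x)), E=∅, A=∅, R=[app]>
t=2: <C=(λx. (x x)), E=∅, A=[clo(λx. (x x), ∅)], R=∅>
t=3: <C=(x x), E={x↦clo(λx. (x x), ∅)}, A=∅, R=∅>
t=4: <C=x, E={x↦clo(λx. (x x), ∅)}, A=∅, R=[app]>
t=5: <C=x, E={x↦clo(λx. (x x), ∅)}, A=[clo(λx. (x x), ∅)], R=∅>
… configuration repeats with period 3 (steps 3–5 recur indefinitely) …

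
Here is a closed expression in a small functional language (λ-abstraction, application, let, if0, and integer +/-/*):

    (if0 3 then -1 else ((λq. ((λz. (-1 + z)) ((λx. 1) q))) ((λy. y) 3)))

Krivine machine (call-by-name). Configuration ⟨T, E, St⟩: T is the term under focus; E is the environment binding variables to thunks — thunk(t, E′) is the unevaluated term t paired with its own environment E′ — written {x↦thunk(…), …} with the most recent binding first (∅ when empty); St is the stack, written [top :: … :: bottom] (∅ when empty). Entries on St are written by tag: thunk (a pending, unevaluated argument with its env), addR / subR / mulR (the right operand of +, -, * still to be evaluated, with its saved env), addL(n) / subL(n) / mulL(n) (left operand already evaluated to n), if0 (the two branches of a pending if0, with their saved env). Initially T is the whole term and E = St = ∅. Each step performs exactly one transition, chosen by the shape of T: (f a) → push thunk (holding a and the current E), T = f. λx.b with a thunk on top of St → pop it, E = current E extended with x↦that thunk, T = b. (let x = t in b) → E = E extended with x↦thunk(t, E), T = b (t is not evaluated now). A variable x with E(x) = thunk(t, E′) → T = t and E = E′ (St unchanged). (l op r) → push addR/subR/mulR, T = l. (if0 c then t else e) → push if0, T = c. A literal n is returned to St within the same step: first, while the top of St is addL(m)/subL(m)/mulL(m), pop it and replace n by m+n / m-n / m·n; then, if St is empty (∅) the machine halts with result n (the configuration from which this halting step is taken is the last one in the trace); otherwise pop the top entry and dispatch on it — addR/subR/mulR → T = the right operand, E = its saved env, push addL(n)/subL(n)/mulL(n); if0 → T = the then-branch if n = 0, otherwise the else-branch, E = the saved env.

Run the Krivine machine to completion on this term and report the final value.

Answer: 0

Machine steps:
[0] <T=(if0 3 then -1 else ((λq. ((λz. (-1 + z)) ((λx. 1) q))) ((λy. y) 3))), E=∅, St=∅>
[1] <T=3, E=∅, St=[if0]>
[2] <T=((λq. ((λz. (-1 + z)) ((λx. 1) q))) ((λy. y) 3)), E=∅, St=∅>
[3] <T=(λq. ((λz. (-1 + z)) ((λx. 1) q))), E=∅, St=[thunk]>
[4] <T=((λz. (-1 + z)) ((λx. 1) q)), E={q↦thunk(((λy. y) 3), ∅)}, St=∅>
[5] <T=(λz. (-1 + z)), E={q↦thunk(((λy. y) 3), ∅)}, St=[thunk]>
[6] <T=(-1 + z), E={z↦thunk(((λx. 1) q), {q↦thunk(((λy. y) 3), ∅)}), q↦thunk(((λy. y) 3), ∅)}, St=∅>
[7] <T=-1, E={z↦thunk(((λx. 1) q), {q↦thunk(((λy. y) 3), ∅)}), q↦thunk(((λy. y) 3), ∅)}, St=[addR]>
[8] <T=z, E={z↦thunk(((λx. 1) q), {q↦thunk(((λy. y) 3), ∅)}), q↦thunk(((λy. y) 3), ∅)}, St=[addL(-1)]>
[9] <T=((λx. 1) q), E={q↦thunk(((λy. y) 3), ∅)}, St=[addL(-1)]>
[10] <T=(λx. 1), E={q↦thunk(((λy. y) 3), ∅)}, St=[thunk :: addL(-1)]>
[11] <T=1, E={x↦thunk(q, {q↦thunk(((λy. y) 3), ∅)}), q↦thunk(((λy. y) 3), ∅)}, St=[addL(-1)]>
→ final value 0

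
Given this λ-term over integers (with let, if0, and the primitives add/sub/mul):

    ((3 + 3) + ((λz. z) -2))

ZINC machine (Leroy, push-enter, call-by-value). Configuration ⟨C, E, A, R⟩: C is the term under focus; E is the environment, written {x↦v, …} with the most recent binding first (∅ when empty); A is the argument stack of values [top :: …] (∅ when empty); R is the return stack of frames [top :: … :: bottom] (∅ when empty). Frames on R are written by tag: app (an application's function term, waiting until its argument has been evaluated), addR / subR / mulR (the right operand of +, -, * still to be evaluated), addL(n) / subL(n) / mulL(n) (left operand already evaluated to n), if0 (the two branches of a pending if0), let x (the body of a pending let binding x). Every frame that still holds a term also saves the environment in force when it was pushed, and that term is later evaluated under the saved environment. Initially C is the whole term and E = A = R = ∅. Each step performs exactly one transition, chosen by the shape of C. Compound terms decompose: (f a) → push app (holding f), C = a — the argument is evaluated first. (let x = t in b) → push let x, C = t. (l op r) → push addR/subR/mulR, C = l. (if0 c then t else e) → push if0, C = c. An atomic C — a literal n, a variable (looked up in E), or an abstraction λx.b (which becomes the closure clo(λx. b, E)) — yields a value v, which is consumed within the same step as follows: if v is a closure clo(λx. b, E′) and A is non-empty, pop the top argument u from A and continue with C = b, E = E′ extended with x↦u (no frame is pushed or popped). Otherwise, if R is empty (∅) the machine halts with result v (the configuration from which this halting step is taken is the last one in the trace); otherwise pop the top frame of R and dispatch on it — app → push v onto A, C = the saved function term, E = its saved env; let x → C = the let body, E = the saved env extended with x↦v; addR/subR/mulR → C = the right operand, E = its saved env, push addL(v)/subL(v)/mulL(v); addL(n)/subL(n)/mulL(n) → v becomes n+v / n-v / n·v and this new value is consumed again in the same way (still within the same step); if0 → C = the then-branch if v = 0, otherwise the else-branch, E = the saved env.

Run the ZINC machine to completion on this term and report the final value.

0. <C=((3 + 3) + ((λz. z) -2)), E=∅, A=∅, R=∅>
1. <C=(3 + 3), E=∅, A=∅, R=[addR]>
2. <C=3, E=∅, A=∅, R=[addR :: addR]>
3. <C=3, E=∅, A=∅, R=[addL(3) :: addR]>
4. <C=((λz. z) -2), E=∅, A=∅, R=[addL(6)]>
5. <C=-2, E=∅, A=∅, R=[app :: addL(6)]>
6. <C=(λz. z), E=∅, A=[-2], R=[addL(6)]>
7. <C=z, E={z↦-2}, A=∅, R=[addL(6)]>
→ final value 4

Answer: 4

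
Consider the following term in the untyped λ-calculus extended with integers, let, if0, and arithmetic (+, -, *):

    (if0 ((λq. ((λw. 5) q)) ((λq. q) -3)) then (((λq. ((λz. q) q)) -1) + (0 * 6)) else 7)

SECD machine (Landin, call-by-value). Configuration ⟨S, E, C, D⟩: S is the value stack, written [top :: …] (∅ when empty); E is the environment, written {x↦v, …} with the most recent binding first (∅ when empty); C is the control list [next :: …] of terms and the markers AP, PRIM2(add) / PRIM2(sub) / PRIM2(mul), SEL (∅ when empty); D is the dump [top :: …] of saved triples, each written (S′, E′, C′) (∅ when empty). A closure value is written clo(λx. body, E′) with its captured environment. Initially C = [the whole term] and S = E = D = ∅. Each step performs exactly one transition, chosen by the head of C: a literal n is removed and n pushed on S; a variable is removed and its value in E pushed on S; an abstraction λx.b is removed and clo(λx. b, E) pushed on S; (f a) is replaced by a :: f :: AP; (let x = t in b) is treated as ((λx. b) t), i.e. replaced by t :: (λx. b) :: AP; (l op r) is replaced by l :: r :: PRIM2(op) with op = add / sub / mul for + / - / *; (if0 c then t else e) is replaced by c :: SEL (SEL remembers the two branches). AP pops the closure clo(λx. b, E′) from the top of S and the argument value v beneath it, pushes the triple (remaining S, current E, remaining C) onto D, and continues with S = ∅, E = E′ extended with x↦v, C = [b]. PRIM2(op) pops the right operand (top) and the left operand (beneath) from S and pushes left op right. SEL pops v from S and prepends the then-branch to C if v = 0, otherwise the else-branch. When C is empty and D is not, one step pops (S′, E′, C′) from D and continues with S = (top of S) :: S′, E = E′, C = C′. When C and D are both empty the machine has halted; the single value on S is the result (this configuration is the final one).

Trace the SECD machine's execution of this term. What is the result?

[0] <S=∅, E=∅, C=[(if0 ((λq. ((λw. 5) q)) ((λq. q) -3)) then (((λq. ((λz. q) q)) -1) + (0 * 6)) else 7)], D=∅>
[1] <S=∅, E=∅, C=[((λq. ((λw. 5) q)) ((λq. q) -3)) :: SEL], D=∅>
[2] <S=∅, E=∅, C=[((λq. q) -3) :: (λq. ((λw. 5) q)) :: AP :: SEL], D=∅>
[3] <S=∅, E=∅, C=[-3 :: (λq. q) :: AP :: (λq. ((λw. 5) q)) :: AP :: SEL], D=∅>
[4] <S=[-3], E=∅, C=[(λq. q) :: AP :: (λq. ((λw. 5) q)) :: AP :: SEL], D=∅>
[5] <S=[clo(λq. q, ∅) :: -3], E=∅, C=[AP :: (λq. ((λw. 5) q)) :: AP :: SEL], D=∅>
[6] <S=∅, E={q↦-3}, C=[q], D=[(∅, ∅, [(λq. ((λw. 5) q)) :: AP :: SEL])]>
[7] <S=[-3], E={q↦-3}, C=∅, D=[(∅, ∅, [(λq. ((λw. 5) q)) :: AP :: SEL])]>
[8] <S=[-3], E=∅, C=[(λq. ((λw. 5) q)) :: AP :: SEL], D=∅>
[9] <S=[clo(λq. ((λw. 5) q), ∅) :: -3], E=∅, C=[AP :: SEL], D=∅>
[10] <S=∅, E={q↦-3}, C=[((λw. 5) q)], D=[(∅, ∅, [SEL])]>
[11] <S=∅, E={q↦-3}, C=[q :: (λw. 5) :: AP], D=[(∅, ∅, [SEL])]>
[12] <S=[-3], E={q↦-3}, C=[(λw. 5) :: AP], D=[(∅, ∅, [SEL])]>
[13] <S=[clo(λw. 5, {q↦-3}) :: -3], E={q↦-3}, C=[AP], D=[(∅, ∅, [SEL])]>
[14] <S=∅, E={w↦-3, q↦-3}, C=[5], D=[(∅, {q↦-3}, ∅) :: (∅, ∅, [SEL])]>
[15] <S=[5], E={w↦-3, q↦-3}, C=∅, D=[(∅, {q↦-3}, ∅) :: (∅, ∅, [SEL])]>
[16] <S=[5], E={q↦-3}, C=∅, D=[(∅, ∅, [SEL])]>
[17] <S=[5], E=∅, C=[SEL], D=∅>
[18] <S=∅, E=∅, C=[7], D=∅>
[19] <S=[7], E=∅, C=∅, D=∅>
→ final value 7

Answer: 7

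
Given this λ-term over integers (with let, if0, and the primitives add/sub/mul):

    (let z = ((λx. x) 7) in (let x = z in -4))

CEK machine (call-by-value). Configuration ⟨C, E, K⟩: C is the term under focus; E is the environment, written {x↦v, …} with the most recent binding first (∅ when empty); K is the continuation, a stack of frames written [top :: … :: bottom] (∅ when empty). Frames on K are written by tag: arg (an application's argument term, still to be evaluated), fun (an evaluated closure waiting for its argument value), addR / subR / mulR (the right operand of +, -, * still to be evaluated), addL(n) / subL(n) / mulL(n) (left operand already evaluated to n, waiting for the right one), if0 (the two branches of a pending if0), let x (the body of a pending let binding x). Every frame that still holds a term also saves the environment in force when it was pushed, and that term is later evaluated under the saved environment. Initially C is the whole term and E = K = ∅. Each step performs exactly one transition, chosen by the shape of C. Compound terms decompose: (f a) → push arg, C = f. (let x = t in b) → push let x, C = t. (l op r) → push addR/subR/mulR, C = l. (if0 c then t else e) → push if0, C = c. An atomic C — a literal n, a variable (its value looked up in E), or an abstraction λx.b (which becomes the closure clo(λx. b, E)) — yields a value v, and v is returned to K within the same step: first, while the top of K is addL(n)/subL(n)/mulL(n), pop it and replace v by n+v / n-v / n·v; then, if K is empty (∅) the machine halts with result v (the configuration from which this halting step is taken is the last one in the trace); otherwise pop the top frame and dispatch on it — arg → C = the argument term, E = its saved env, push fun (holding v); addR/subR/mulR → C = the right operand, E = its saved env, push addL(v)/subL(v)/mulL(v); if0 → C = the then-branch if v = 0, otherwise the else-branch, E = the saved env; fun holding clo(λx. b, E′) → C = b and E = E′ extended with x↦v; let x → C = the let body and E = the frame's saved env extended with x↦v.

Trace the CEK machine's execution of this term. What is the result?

Answer: -4

Execution trace:
step 0: [C=(let z = ((λx. x) 7) in (let x = z in -4)) | E=∅ | K=∅]
step 1: [C=((λx. x) 7) | E=∅ | K=[let z]]
step 2: [C=(λx. x) | E=∅ | K=[arg :: let z]]
step 3: [C=7 | E=∅ | K=[fun :: let z]]
step 4: [C=x | E={x↦7} | K=[let z]]
step 5: [C=(let x = z in -4) | E={z↦7} | K=∅]
step 6: [C=z | E={z↦7} | K=[let x]]
step 7: [C=-4 | E={x↦7, z↦7} | K=∅]
→ final value -4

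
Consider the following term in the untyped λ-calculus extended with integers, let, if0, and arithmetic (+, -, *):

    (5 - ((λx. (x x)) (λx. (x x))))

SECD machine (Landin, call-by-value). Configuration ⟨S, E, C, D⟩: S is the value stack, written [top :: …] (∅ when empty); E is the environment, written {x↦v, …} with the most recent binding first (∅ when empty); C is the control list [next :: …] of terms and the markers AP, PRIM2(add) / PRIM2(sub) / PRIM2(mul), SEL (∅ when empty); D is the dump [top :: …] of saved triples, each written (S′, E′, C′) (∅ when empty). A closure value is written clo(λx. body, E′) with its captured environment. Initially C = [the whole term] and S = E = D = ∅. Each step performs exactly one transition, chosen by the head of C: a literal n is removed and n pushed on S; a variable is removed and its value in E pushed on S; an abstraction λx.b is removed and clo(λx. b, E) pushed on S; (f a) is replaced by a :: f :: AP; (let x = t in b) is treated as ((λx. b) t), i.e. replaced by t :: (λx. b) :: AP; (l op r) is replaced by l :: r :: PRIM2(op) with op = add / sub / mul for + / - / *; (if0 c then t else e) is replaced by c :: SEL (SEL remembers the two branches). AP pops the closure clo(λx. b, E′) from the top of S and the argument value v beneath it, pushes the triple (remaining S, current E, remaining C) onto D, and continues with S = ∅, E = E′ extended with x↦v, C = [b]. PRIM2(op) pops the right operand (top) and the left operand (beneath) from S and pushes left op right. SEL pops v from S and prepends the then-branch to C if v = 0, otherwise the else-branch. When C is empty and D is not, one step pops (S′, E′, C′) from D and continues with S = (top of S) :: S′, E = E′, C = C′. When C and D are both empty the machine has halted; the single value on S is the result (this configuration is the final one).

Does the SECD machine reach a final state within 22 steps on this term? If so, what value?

Answer: DIVERGES (no final state within 22 steps)

Machine steps:
step 0: [S=∅ | E=∅ | C=[(5 - ((λx. (x x)) (λx. (x x))))] | D=∅]
step 1: [S=∅ | E=∅ | C=[5 :: ((λx. (x x)) (λx. (x x))) :: PRIM2(sub)] | D=∅]
step 2: [S=[5] | E=∅ | C=[((λx. (x x)) (λx. (x x))) :: PRIM2(sub)] | D=∅]
step 3: [S=[5] | E=∅ | C=[(λx. (x x)) :: (λx. (x x)) :: AP :: PRIM2(sub)] | D=∅]
step 4: [S=[clo(λx. (x x), ∅) :: 5] | E=∅ | C=[(λx. (x x)) :: AP :: PRIM2(sub)] | D=∅]
step 5: [S=[clo(λx. (x x), ∅) :: clo(λx. (x x), ∅) :: 5] | E=∅ | C=[AP :: PRIM2(sub)] | D=∅]
step 6: [S=∅ | E={x↦clo(λx. (x x), ∅)} | C=[(x x)] | D=[([5], ∅, [PRIM2(sub)])]]
step 7: [S=∅ | E={x↦clo(λx. (x x), ∅)} | C=[x :: x :: AP] | D=[([5], ∅, [PRIM2(sub)])]]
step 8: [S=[clo(λx. (x x), ∅)] | E={x↦clo(λx. (x x), ∅)} | C=[x :: AP] | D=[([5], ∅, [PRIM2(sub)])]]
step 9: [S=[clo(λx. (x x), ∅) :: clo(λx. (x x), ∅)] | E={x↦clo(λx. (x x), ∅)} | C=[AP] | D=[([5], ∅, [PRIM2(sub)])]]
step 10: [S=∅ | E={x↦clo(λx. (x x), ∅)} | C=[(x x)] | D=[(∅, {x↦clo(λx. (x x), ∅)}, ∅) :: ([5], ∅, [PRIM2(sub)])]]
step 11: [S=∅ | E={x↦clo(λx. (x x), ∅)} | C=[x :: x :: AP] | D=[(∅, {x↦clo(λx. (x x), ∅)}, ∅) :: ([5], ∅, [PRIM2(sub)])]]
step 12: [S=[clo(λx. (x x), ∅)] | E={x↦clo(λx. (x x), ∅)} | C=[x :: AP] | D=[(∅, {x↦clo(λx. (x x), ∅)}, ∅) :: ([5], ∅, [PRIM2(sub)])]]
step 13: [S=[clo(λx. (x x), ∅) :: clo(λx. (x x), ∅)] | E={x↦clo(λx. (x x), ∅)} | C=[AP] | D=[(∅, {x↦clo(λx. (x x), ∅)}, ∅) :: ([5], ∅, [PRIM2(sub)])]]
step 14: [S=∅ | E={x↦clo(λx. (x x), ∅)} | C=[(x x)] | D=[(∅, {x↦clo(λx. (x x), ∅)}, ∅) :: (∅, {x↦clo(λx. (x x), ∅)}, ∅) :: ([5], ∅, [PRIM2(sub)])]]
step 15: [S=∅ | E={x↦clo(λx. (x x), ∅)} | C=[x :: x :: AP] | D=[(∅, {x↦clo(λx. (x x), ∅)}, ∅) :: (∅, {x↦clo(λx. (x x), ∅)}, ∅) :: ([5], ∅, [PRIM2(sub)])]]
step 16: [S=[clo(λx. (x x), ∅)] | E={x↦clo(λx. (x x), ∅)} | C=[x :: AP] | D=[(∅, {x↦clo(λx. (x x), ∅)}, ∅) :: (∅, {x↦clo(λx. (x x), ∅)}, ∅) :: ([5], ∅, [PRIM2(sub)])]]
step 17: [S=[clo(λx. (x x), ∅) :: clo(λx. (x x), ∅)] | E={x↦clo(λx. (x x), ∅)} | C=[AP] | D=[(∅, {x↦clo(λx. (x x), ∅)}, ∅) :: (∅, {x↦clo(λx. (x x), ∅)}, ∅) :: ([5], ∅, [PRIM2(sub)])]]
step 18: [S=∅ | E={x↦clo(λx. (x x), ∅)} | C=[(x x)] | D=[(∅, {x↦clo(λx. (x x), ∅)}, ∅) :: (∅, {x↦clo(λx. (x x), ∅)}, ∅) :: (∅, {x↦clo(λx. (x x), ∅)}, ∅) :: ([5], ∅, [PRIM2(sub)])]]
step 19: [S=∅ | E={x↦clo(λx. (x x), ∅)} | C=[x :: x :: AP] | D=[(∅, {x↦clo(λx. (x x), ∅)}, ∅) :: (∅, {x↦clo(λx. (x x), ∅)}, ∅) :: (∅, {x↦clo(λx. (x x), ∅)}, ∅) :: ([5], ∅, [PRIM2(sub)])]]
step 20: [S=[clo(λx. (x x), ∅)] | E={x↦clo(λx. (x x), ∅)} | C=[x :: AP] | D=[(∅, {x↦clo(λx. (x x), ∅)}, ∅) :: (∅, {x↦clo(λx. (x x), ∅)}, ∅) :: (∅, {x↦clo(λx. (x x), ∅)}, ∅) :: ([5], ∅, [PRIM2(sub)])]]
step 21: [S=[clo(λx. (x x), ∅) :: clo(λx. (x x), ∅)] | E={x↦clo(λx. (x x), ∅)} | C=[AP] | D=[(∅, {x↦clo(λx. (x x), ∅)}, ∅) :: (∅, {x↦clo(λx. (x x), ∅)}, ∅) :: (∅, {x↦clo(λx. (x x), ∅)}, ∅) :: ([5], ∅, [PRIM2(sub)])]]
step 22: [S=∅ | E={x↦clo(λx. (x x), ∅)} | C=[(x x)] | D=[(∅, {x↦clo(λx. (x x), ∅)}, ∅) :: (∅, {x↦clo(λx. (x x), ∅)}, ∅) :: (∅, {x↦clo(λx. (x x), ∅)}, ∅) :: (∅, {x↦clo(λx. (x x), ∅)}, ∅) :: ([5], ∅, [PRIM2(sub)])]]
→ 22 transitions taken and the configuration is still not final: no result within 22 steps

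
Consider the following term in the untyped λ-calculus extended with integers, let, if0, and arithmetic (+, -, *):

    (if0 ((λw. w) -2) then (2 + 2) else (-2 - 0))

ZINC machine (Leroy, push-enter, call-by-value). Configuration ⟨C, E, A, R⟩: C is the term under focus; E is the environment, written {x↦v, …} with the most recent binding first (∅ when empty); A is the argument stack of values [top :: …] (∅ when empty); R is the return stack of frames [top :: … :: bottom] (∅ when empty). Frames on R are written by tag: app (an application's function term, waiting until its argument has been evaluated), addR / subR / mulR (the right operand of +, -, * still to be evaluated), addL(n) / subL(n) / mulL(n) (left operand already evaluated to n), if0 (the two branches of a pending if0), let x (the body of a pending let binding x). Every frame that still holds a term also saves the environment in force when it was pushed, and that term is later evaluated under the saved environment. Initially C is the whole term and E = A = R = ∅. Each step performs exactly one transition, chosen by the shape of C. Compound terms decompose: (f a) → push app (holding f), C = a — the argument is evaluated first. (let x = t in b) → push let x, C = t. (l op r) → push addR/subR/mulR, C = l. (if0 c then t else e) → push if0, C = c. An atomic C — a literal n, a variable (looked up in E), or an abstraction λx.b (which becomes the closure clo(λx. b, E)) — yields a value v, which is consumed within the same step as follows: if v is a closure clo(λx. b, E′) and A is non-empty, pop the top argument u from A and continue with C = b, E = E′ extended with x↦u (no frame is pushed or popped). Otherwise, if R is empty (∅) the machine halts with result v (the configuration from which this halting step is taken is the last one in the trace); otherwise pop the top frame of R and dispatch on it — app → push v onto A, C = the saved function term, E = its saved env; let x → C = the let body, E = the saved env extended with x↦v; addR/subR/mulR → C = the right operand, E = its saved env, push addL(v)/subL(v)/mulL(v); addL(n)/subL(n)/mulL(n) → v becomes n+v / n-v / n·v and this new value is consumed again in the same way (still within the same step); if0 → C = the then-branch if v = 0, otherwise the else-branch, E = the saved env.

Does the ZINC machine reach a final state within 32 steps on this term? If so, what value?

t=0: [C=(if0 ((λw. w) -2) then (2 + 2) else (-2 - 0)) | E=∅ | A=∅ | R=∅]
t=1: [C=((λw. w) -2) | E=∅ | A=∅ | R=[if0]]
t=2: [C=-2 | E=∅ | A=∅ | R=[app :: if0]]
t=3: [C=(λw. w) | E=∅ | A=[-2] | R=[if0]]
t=4: [C=w | E={w↦-2} | A=∅ | R=[if0]]
t=5: [C=(-2 - 0) | E=∅ | A=∅ | R=∅]
t=6: [C=-2 | E=∅ | A=∅ | R=[subR]]
t=7: [C=0 | E=∅ | A=∅ | R=[subL(-2)]]
→ final value -2

Answer: -2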